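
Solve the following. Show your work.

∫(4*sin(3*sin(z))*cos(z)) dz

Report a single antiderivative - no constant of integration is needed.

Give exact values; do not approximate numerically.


Step 1. Substitute u = sin(z), turning ∫(4*sin(3*sin(z))*cos(z)) dz into ∫(4*sin(3*u)) du: now ∫(4*sin(3*u)) du.
Step 2. Evaluate the standard form: now -4*cos(3*u)/3.
Step 3. Substitute back u = sin(z): now -4*cos(3*sin(z))/3.
Answer: -4*cos(3*sin(z))/3.


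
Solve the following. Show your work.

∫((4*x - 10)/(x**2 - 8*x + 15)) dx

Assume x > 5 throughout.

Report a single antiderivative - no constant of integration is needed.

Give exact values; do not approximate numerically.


Step 1. Decompose ∫((4*x - 10)/(x**2 - 8*x + 15)) dx by partial fractions, (4*x - 10)/(x**2 - 8*x + 15) = -1/(x - 3) + 5/(x - 5): now ∫(5/(x - 5)) dx + ∫(-1/(x - 3)) dx.
Step 2. Evaluate the standard form [assuming x > 3]: now -log(x - 3) + ∫(5/(x - 5)) dx.
Step 3. Evaluate the standard form [assuming x > 5]: now 5*log(x - 5) - log(x - 3).
Answer: 5*log(x - 5) - log(x - 3).


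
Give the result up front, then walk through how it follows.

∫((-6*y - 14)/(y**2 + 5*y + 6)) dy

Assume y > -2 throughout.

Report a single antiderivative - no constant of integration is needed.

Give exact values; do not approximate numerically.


The answer is -2*log(y + 2) - 4*log(y + 3).
Step 1. Decompose ∫((-6*y - 14)/(y**2 + 5*y + 6)) dy by partial fractions, (-6*y - 14)/(y**2 + 5*y + 6) = -4/(y + 3) - 2/(y + 2): now ∫(-2/(y + 2)) dy + ∫(-4/(y + 3)) dy.
Step 2. Evaluate the standard form [assuming y > -3]: now -4*log(y + 3) + ∫(-2/(y + 2)) dy.
Step 3. Evaluate the standard form [assuming y > -2]: now -2*log(y + 2) - 4*log(y + 3).
Answer: -2*log(y + 2) - 4*log(y + 3).


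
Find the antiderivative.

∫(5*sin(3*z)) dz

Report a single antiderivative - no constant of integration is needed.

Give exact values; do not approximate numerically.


Answer: -5*cos(3*z)/3.


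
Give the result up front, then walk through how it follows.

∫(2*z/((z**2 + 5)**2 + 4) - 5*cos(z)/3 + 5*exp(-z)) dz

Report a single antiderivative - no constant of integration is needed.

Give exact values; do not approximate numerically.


The answer is -5*sin(z)/3 + atan(z**2/2 + 5/2)/2 - 5*exp(-z).
Step 1. Rewrite: now ∫(2*z/((z**2 + 5)**2 + 4)) dz + ∫(5*exp(-z)) dz + ∫(-5*cos(z)/3) dz.
Step 2. Evaluate the standard form: now ∫(2*z/((z**2 + 5)**2 + 4)) dz + ∫(-5*cos(z)/3) dz - 5*exp(-z).
Step 3. Evaluate the standard form: now -5*sin(z)/3 + ∫(2*z/((z**2 + 5)**2 + 4)) dz - 5*exp(-z).
Step 4. Substitute u = z**2 + 5, turning ∫(2*z/((z**2 + 5)**2 + 4)) dz into ∫(1/(u**2 + 4)) du: now -5*sin(z)/3 + ∫(1/(u**2 + 4)) du - 5*exp(-z).
Step 5. Evaluate the standard form: now -5*sin(z)/3 + atan(u/2)/2 - 5*exp(-z).
Step 6. Substitute back u = z**2 + 5: now -5*sin(z)/3 + atan(z**2/2 + 5/2)/2 - 5*exp(-z).
Answer: -5*sin(z)/3 + atan(z**2/2 + 5/2)/2 - 5*exp(-z).


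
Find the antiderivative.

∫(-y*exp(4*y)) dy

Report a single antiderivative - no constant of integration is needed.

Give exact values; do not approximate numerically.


Answer: -y*exp(4*y)/4 + exp(4*y)/16.


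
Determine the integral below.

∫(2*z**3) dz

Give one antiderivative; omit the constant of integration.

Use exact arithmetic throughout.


Answer: z**4/2.


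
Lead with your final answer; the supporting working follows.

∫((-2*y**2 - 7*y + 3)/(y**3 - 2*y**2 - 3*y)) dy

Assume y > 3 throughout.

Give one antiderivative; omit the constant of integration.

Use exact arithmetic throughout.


The answer is -log(y) - 3*log(y - 3) + 2*log(y + 1).
Step 1. Decompose ∫((-2*y**2 - 7*y + 3)/(y**3 - 2*y**2 - 3*y)) dy by partial fractions, (-2*y**2 - 7*y + 3)/(y**3 - 2*y**2 - 3*y) = 2/(y + 1) - 3/(y - 3) - 1/y: now ∫(-1/y) dy + ∫(-3/(y - 3)) dy + ∫(2/(y + 1)) dy.
Step 2. Evaluate the standard form [assuming y > -1]: now 2*log(y + 1) + ∫(-1/y) dy + ∫(-3/(y - 3)) dy.
Step 3. Evaluate the standard form [assuming y > 3]: now -3*log(y - 3) + 2*log(y + 1) + ∫(-1/y) dy.
Step 4. Evaluate the standard form [assuming y > 0]: now -log(y) - 3*log(y - 3) + 2*log(y + 1).
Answer: -log(y) - 3*log(y - 3) + 2*log(y + 1).


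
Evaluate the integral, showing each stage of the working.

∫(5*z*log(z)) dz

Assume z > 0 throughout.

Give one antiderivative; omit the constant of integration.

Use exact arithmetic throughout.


Step 1. Integrate ∫(5*z*log(z)) dz by parts with u = log(z), dv = (5*z) dz, so v = 5*z**2/2 [assuming z > 0]: now 5*z**2*log(z)/2 + ∫(-5*z/2) dz.
Step 2. Evaluate the standard form: now 5*z**2*log(z)/2 - 5*z**2/4.
Answer: 5*z**2*log(z)/2 - 5*z**2/4.


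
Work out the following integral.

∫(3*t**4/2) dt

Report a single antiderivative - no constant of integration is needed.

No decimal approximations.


Answer: 3*t**5/10.


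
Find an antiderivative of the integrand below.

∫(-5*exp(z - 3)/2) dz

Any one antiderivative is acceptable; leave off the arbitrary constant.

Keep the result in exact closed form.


Answer: -5*exp(z - 3)/2.


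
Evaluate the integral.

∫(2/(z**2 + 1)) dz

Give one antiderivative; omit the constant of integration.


Answer: 2*atan(z).


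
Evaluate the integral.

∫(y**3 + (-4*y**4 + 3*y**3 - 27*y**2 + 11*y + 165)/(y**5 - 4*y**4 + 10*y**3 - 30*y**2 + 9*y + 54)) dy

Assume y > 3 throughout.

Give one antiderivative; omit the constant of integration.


Answer: y**4/4 - 4*log(y - 3) - log(y - 2) + log(y + 1) + 2*atan(y/3)/3.


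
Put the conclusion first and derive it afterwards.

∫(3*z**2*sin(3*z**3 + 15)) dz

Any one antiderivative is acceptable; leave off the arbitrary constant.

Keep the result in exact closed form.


The answer is -cos(3*z**3 + 15)/3.
Step 1. Substitute u = z**3 + 5, turning ∫(3*z**2*sin(3*z**3 + 15)) dz into ∫(sin(3*u)) du: now ∫(sin(3*u)) du.
Step 2. Evaluate the standard form: now -cos(3*u)/3.
Step 3. Substitute back u = z**3 + 5: now -cos(3*z**3 + 15)/3.
Answer: -cos(3*z**3 + 15)/3.


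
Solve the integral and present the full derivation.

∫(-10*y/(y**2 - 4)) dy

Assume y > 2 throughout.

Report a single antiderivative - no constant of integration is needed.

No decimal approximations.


Step 1. Decompose ∫(-10*y/(y**2 - 4)) dy by partial fractions, -10*y/(y**2 - 4) = -5/(y + 2) - 5/(y - 2): now ∫(-5/(y - 2)) dy + ∫(-5/(y + 2)) dy.
Step 2. Evaluate the standard form [assuming y > 2]: now -5*log(y - 2) + ∫(-5/(y + 2)) dy.
Step 3. Evaluate the standard form [assuming y > -2]: now -5*log(y - 2) - 5*log(y + 2).
Answer: -5*log(y - 2) - 5*log(y + 2).


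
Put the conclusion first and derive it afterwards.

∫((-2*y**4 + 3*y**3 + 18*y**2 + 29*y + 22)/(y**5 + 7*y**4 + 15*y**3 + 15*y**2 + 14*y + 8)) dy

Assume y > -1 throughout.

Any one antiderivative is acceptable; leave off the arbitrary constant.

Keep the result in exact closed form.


The answer is log(y + 1) + 2*log(y + 2) - 5*log(y + 4) + 2*atan(y).
Step 1. Decompose ∫((-2*y**4 + 3*y**3 + 18*y**2 + 29*y + 22)/(y**5 + 7*y**4 + 15*y**3 + 15*y**2 + 14*y + 8)) dy by partial fractions, (-2*y**4 + 3*y**3 + 18*y**2 + 29*y + 22)/(y**5 + 7*y**4 + 15*y**3 + 15*y**2 + 14*y + 8) = 2/(y**2 + 1) - 5/(y + 4) + 2/(y + 2) + 1/(y + 1): now ∫(1/(y + 1)) dy + ∫(2/(y + 2)) dy + ∫(-5/(y + 4)) dy + ∫(2/(y**2 + 1)) dy.
Step 2. Evaluate the standard form [assuming y > -4]: now -5*log(y + 4) + ∫(1/(y + 1)) dy + ∫(2/(y + 2)) dy + ∫(2/(y**2 + 1)) dy.
Step 3. Evaluate the standard form [assuming y > -1]: now log(y + 1) - 5*log(y + 4) + ∫(2/(y + 2)) dy + ∫(2/(y**2 + 1)) dy.
Step 4. Evaluate the standard form [assuming y > -2]: now log(y + 1) + 2*log(y + 2) - 5*log(y + 4) + ∫(2/(y**2 + 1)) dy.
Step 5. Evaluate the standard form: now log(y + 1) + 2*log(y + 2) - 5*log(y + 4) + 2*atan(y).
Answer: log(y + 1) + 2*log(y + 2) - 5*log(y + 4) + 2*atan(y).


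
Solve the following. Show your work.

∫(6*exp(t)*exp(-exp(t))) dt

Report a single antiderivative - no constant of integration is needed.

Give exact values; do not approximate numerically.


Step 1. Substitute u = exp(t), turning ∫(6*exp(t)*exp(-exp(t))) dt into ∫(6*exp(-u)) du: now ∫(6*exp(-u)) du.
Step 2. Evaluate the standard form: now -6*exp(-u).
Step 3. Substitute back u = exp(t): now -6*exp(-exp(t)).
Answer: -6*exp(-exp(t)).


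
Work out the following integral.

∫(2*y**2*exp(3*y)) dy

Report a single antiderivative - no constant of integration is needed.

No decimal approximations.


Answer: 2*y**2*exp(3*y)/3 - 4*y*exp(3*y)/9 + 4*exp(3*y)/27.


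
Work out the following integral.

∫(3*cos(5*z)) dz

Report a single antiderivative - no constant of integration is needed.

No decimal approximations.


Answer: 3*sin(5*z)/5.


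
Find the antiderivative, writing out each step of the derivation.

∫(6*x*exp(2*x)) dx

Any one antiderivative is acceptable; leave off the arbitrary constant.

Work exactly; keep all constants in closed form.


Step 1. Integrate ∫(6*x*exp(2*x)) dx by parts with u = x, dv = (6*exp(2*x)) dx, so v = 3*exp(2*x): now 3*x*exp(2*x) + ∫(-3*exp(2*x)) dx.
Step 2. Evaluate the standard form: now 3*x*exp(2*x) - 3*exp(2*x)/2.
Answer: 3*x*exp(2*x) - 3*exp(2*x)/2.


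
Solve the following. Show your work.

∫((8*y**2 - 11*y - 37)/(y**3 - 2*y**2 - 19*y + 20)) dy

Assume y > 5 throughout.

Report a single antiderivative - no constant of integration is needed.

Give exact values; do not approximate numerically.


Step 1. Decompose ∫((8*y**2 - 11*y - 37)/(y**3 - 2*y**2 - 19*y + 20)) dy by partial fractions, (8*y**2 - 11*y - 37)/(y**3 - 2*y**2 - 19*y + 20) = 3/(y + 4) + 2/(y - 1) + 3/(y - 5): now ∫(3/(y - 5)) dy + ∫(2/(y - 1)) dy + ∫(3/(y + 4)) dy.
Step 2. Evaluate the standard form [assuming y > 1]: now 2*log(y - 1) + ∫(3/(y - 5)) dy + ∫(3/(y + 4)) dy.
Step 3. Evaluate the standard form [assuming y > 5]: now 3*log(y - 5) + 2*log(y - 1) + ∫(3/(y + 4)) dy.
Step 4. Evaluate the standard form [assuming y > -4]: now 3*log(y - 5) + 2*log(y - 1) + 3*log(y + 4).
Answer: 3*log(y - 5) + 2*log(y - 1) + 3*log(y + 4).


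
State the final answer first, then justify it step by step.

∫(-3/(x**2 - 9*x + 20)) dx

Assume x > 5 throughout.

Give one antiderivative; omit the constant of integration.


The answer is -3*log(x - 5) + 3*log(x - 4).
Step 1. Decompose ∫(-3/(x**2 - 9*x + 20)) dx by partial fractions, -3/(x**2 - 9*x + 20) = 3/(x - 4) - 3/(x - 5): now ∫(-3/(x - 5)) dx + ∫(3/(x - 4)) dx.
Step 2. Evaluate the standard form [assuming x > 5]: now -3*log(x - 5) + ∫(3/(x - 4)) dx.
Step 3. Evaluate the standard form [assuming x > 4]: now -3*log(x - 5) + 3*log(x - 4).
Answer: -3*log(x - 5) + 3*log(x - 4).


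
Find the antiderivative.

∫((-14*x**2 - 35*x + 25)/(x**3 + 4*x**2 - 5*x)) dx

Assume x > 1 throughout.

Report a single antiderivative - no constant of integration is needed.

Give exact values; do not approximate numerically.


Answer: -5*log(x) - 4*log(x - 1) - 5*log(x + 5).


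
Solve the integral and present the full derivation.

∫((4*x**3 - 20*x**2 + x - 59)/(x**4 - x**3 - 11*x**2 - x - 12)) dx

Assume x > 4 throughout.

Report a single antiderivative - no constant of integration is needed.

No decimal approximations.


Step 1. Decompose ∫((4*x**3 - 20*x**2 + x - 59)/(x**4 - x**3 - 11*x**2 - x - 12)) dx by partial fractions, (4*x**3 - 20*x**2 + x - 59)/(x**4 - x**3 - 11*x**2 - x - 12) = 3/(x**2 + 1) + 5/(x + 3) - 1/(x - 4): now ∫(-1/(x - 4)) dx + ∫(5/(x + 3)) dx + ∫(3/(x**2 + 1)) dx.
Step 2. Evaluate the standard form [assuming x > -3]: now 5*log(x + 3) + ∫(-1/(x - 4)) dx + ∫(3/(x**2 + 1)) dx.
Step 3. Evaluate the standard form [assuming x > 4]: now -log(x - 4) + 5*log(x + 3) + ∫(3/(x**2 + 1)) dx.
Step 4. Evaluate the standard form: now -log(x - 4) + 5*log(x + 3) + 3*atan(x).
Answer: -log(x - 4) + 5*log(x + 3) + 3*atan(x).


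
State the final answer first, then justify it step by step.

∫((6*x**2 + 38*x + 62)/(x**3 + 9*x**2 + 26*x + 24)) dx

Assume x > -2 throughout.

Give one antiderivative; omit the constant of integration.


The answer is 5*log(x + 2) - 2*log(x + 3) + 3*log(x + 4).
Step 1. Decompose ∫((6*x**2 + 38*x + 62)/(x**3 + 9*x**2 + 26*x + 24)) dx by partial fractions, (6*x**2 + 38*x + 62)/(x**3 + 9*x**2 + 26*x + 24) = 3/(x + 4) - 2/(x + 3) + 5/(x + 2): now ∫(5/(x + 2)) dx + ∫(-2/(x + 3)) dx + ∫(3/(x + 4)) dx.
Step 2. Evaluate the standard form [assuming x > -4]: now 3*log(x + 4) + ∫(5/(x + 2)) dx + ∫(-2/(x + 3)) dx.
Step 3. Evaluate the standard form [assuming x > -2]: now 5*log(x + 2) + 3*log(x + 4) + ∫(-2/(x + 3)) dx.
Step 4. Evaluate the standard form [assuming x > -3]: now 5*log(x + 2) - 2*log(x + 3) + 3*log(x + 4).
Answer: 5*log(x + 2) - 2*log(x + 3) + 3*log(x + 4).


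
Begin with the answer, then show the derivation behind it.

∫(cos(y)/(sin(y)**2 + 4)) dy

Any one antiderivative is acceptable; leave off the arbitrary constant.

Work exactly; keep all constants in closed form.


The answer is atan(sin(y)/2)/2.
Step 1. Substitute u = sin(y), turning ∫(cos(y)/(sin(y)**2 + 4)) dy into ∫(1/(u**2 + 4)) du: now ∫(1/(u**2 + 4)) du.
Step 2. Evaluate the standard form: now atan(u/2)/2.
Step 3. Substitute back u = sin(y): now atan(sin(y)/2)/2.
Answer: atan(sin(y)/2)/2.


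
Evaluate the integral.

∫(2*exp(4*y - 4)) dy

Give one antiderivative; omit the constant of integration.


Answer: exp(4*y - 4)/2.


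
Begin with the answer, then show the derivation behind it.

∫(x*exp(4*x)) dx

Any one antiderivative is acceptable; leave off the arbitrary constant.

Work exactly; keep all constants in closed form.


The answer is x*exp(4*x)/4 - exp(4*x)/16.
Step 1. Integrate ∫(x*exp(4*x)) dx by parts with u = x, dv = (exp(4*x)) dx, so v = exp(4*x)/4: now x*exp(4*x)/4 + ∫(-exp(4*x)/4) dx.
Step 2. Evaluate the standard form: now x*exp(4*x)/4 - exp(4*x)/16.
Answer: x*exp(4*x)/4 - exp(4*x)/16.


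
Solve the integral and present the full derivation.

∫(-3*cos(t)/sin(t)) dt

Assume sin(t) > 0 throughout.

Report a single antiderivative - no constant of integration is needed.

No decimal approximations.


Step 1. Substitute u = sin(t), turning ∫(-3*cos(t)/sin(t)) dt into ∫(-3/u) du: now ∫(-3/u) du.
Step 2. Evaluate the standard form [assuming u > 0]: now -3*log(u).
Step 3. Substitute back u = sin(t): now -3*log(sin(t)).
Answer: -3*log(sin(t)).


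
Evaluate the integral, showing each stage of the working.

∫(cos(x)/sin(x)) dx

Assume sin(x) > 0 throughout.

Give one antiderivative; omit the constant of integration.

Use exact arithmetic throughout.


Step 1. Substitute u = sin(x), turning ∫(cos(x)/sin(x)) dx into ∫(1/u) du: now ∫(1/u) du.
Step 2. Evaluate the standard form [assuming u > 0]: now log(u).
Step 3. Substitute back u = sin(x): now log(sin(x)).
Answer: log(sin(x)).


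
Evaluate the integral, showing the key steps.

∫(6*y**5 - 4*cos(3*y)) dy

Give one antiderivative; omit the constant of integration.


Step 1. Rewrite: now ∫(6*y**5) dy + ∫(-4*cos(3*y)) dy.
Step 2. Evaluate the standard form: now -4*sin(3*y)/3 + ∫(6*y**5) dy.
Step 3. Evaluate the standard form: now y**6 - 4*sin(3*y)/3.
Answer: y**6 - 4*sin(3*y)/3.


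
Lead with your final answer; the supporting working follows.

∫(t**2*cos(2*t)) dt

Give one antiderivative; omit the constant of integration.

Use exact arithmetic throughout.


The answer is t**2*sin(2*t)/2 + t*cos(2*t)/2 - sin(2*t)/4.
Step 1. Integrate ∫(t**2*cos(2*t)) dt by parts with u = t**2, dv = (cos(2*t)) dt, so v = sin(2*t)/2: now t**2*sin(2*t)/2 + ∫(-t*sin(2*t)) dt.
Step 2. Integrate ∫(-t*sin(2*t)) dt by parts with u = t, dv = (-sin(2*t)) dt, so v = cos(2*t)/2: now t**2*sin(2*t)/2 + t*cos(2*t)/2 + ∫(-cos(2*t)/2) dt.
Step 3. Evaluate the standard form: now t**2*sin(2*t)/2 + t*cos(2*t)/2 - sin(2*t)/4.
Answer: t**2*sin(2*t)/2 + t*cos(2*t)/2 - sin(2*t)/4.


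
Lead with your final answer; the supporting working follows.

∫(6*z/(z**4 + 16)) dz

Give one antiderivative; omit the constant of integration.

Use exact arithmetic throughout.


The answer is 3*atan(z**2/4)/4.
Step 1. Substitute u = z**2, turning ∫(6*z/(z**4 + 16)) dz into ∫(3/(u**2 + 16)) du: now ∫(3/(u**2 + 16)) du.
Step 2. Evaluate the standard form: now 3*atan(u/4)/4.
Step 3. Substitute back u = z**2: now 3*atan(z**2/4)/4.
Answer: 3*atan(z**2/4)/4.


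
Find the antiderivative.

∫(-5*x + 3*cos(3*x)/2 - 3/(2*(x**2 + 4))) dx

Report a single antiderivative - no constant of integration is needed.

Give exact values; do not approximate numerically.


Answer: -5*x**2/2 + sin(3*x)/2 - 3*atan(x/2)/4.


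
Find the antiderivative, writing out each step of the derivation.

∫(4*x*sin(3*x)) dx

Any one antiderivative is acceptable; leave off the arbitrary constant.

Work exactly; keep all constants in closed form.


Step 1. Integrate ∫(4*x*sin(3*x)) dx by parts with u = x, dv = (4*sin(3*x)) dx, so v = -4*cos(3*x)/3: now -4*x*cos(3*x)/3 + ∫(4*cos(3*x)/3) dx.
Step 2. Evaluate the standard form: now -4*x*cos(3*x)/3 + 4*sin(3*x)/9.
Answer: -4*x*cos(3*x)/3 + 4*sin(3*x)/9.


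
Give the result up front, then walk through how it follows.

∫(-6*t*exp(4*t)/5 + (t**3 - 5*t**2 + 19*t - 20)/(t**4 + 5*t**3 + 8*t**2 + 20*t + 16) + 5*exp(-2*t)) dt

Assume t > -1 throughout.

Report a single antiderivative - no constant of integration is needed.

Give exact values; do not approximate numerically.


The answer is -3*t*exp(4*t)/10 + 3*exp(4*t)/40 - 3*log(t + 1) + 4*log(t + 4) + 3*atan(t/2)/2 - 5*exp(-2*t)/2.
Step 1. Rewrite: now ∫(-6*t*exp(4*t)/5) dt + ∫((t**3 - 5*t**2 + 19*t - 20)/(t**4 + 5*t**3 + 8*t**2 + 20*t + 16)) dt + ∫(5*exp(-2*t)) dt.
Step 2. Evaluate the standard form: now ∫(-6*t*exp(4*t)/5) dt + ∫((t**3 - 5*t**2 + 19*t - 20)/(t**4 + 5*t**3 + 8*t**2 + 20*t + 16)) dt - 5*exp(-2*t)/2.
Step 3. Decompose ∫((t**3 - 5*t**2 + 19*t - 20)/(t**4 + 5*t**3 + 8*t**2 + 20*t + 16)) dt by partial fractions, (t**3 - 5*t**2 + 19*t - 20)/(t**4 + 5*t**3 + 8*t**2 + 20*t + 16) = 3/(t**2 + 4) + 4/(t + 4) - 3/(t + 1): now ∫(-6*t*exp(4*t)/5) dt + ∫(-3/(t + 1)) dt + ∫(4/(t + 4)) dt + ∫(3/(t**2 + 4)) dt - 5*exp(-2*t)/2.
Step 4. Evaluate the standard form [assuming t > -1]: now -3*log(t + 1) + ∫(-6*t*exp(4*t)/5) dt + ∫(4/(t + 4)) dt + ∫(3/(t**2 + 4)) dt - 5*exp(-2*t)/2.
Step 5. Evaluate the standard form [assuming t > -4]: now -3*log(t + 1) + 4*log(t + 4) + ∫(-6*t*exp(4*t)/5) dt + ∫(3/(t**2 + 4)) dt - 5*exp(-2*t)/2.
Step 6. Evaluate the standard form: now -3*log(t + 1) + 4*log(t + 4) + 3*atan(t/2)/2 + ∫(-6*t*exp(4*t)/5) dt - 5*exp(-2*t)/2.
Step 7. Integrate ∫(-6*t*exp(4*t)/5) dt by parts with u = t, dv = (-6*exp(4*t)/5) dt, so v = -3*exp(4*t)/10: now -3*t*exp(4*t)/10 - 3*log(t + 1) + 4*log(t + 4) + 3*atan(t/2)/2 + ∫(3*exp(4*t)/10) dt - 5*exp(-2*t)/2.
Step 8. Evaluate the standard form: now -3*t*exp(4*t)/10 + 3*exp(4*t)/40 - 3*log(t + 1) + 4*log(t + 4) + 3*atan(t/2)/2 - 5*exp(-2*t)/2.
Answer: -3*t*exp(4*t)/10 + 3*exp(4*t)/40 - 3*log(t + 1) + 4*log(t + 4) + 3*atan(t/2)/2 - 5*exp(-2*t)/2.


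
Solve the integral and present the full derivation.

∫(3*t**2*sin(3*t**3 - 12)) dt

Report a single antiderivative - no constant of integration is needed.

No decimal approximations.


Step 1. Substitute u = t**3 - 4, turning ∫(3*t**2*sin(3*t**3 - 12)) dt into ∫(sin(3*u)) du: now ∫(sin(3*u)) du.
Step 2. Evaluate the standard form: now -cos(3*u)/3.
Step 3. Substitute back u = t**3 - 4: now -cos(3*t**3 - 12)/3.
Answer: -cos(3*t**3 - 12)/3.


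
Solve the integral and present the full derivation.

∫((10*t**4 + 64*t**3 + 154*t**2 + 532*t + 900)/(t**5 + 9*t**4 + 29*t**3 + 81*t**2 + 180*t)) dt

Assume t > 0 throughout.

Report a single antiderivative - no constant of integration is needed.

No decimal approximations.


Step 1. Decompose ∫((10*t**4 + 64*t**3 + 154*t**2 + 532*t + 900)/(t**5 + 9*t**4 + 29*t**3 + 81*t**2 + 180*t)) dt by partial fractions, (10*t**4 + 64*t**3 + 154*t**2 + 532*t + 900)/(t**5 + 9*t**4 + 29*t**3 + 81*t**2 + 180*t) = -4/(t**2 + 9) + 2/(t + 5) + 3/(t + 4) + 5/t: now ∫(5/t) dt + ∫(3/(t + 4)) dt + ∫(2/(t + 5)) dt + ∫(-4/(t**2 + 9)) dt.
Step 2. Evaluate the standard form [assuming t > 0]: now 5*log(t) + ∫(3/(t + 4)) dt + ∫(2/(t + 5)) dt + ∫(-4/(t**2 + 9)) dt.
Step 3. Evaluate the standard form [assuming t > -4]: now 5*log(t) + 3*log(t + 4) + ∫(2/(t + 5)) dt + ∫(-4/(t**2 + 9)) dt.
Step 4. Evaluate the standard form [assuming t > -5]: now 5*log(t) + 3*log(t + 4) + 2*log(t + 5) + ∫(-4/(t**2 + 9)) dt.
Step 5. Evaluate the standard form: now 5*log(t) + 3*log(t + 4) + 2*log(t + 5) - 4*atan(t/3)/3.
Answer: 5*log(t) + 3*log(t + 4) + 2*log(t + 5) - 4*atan(t/3)/3.


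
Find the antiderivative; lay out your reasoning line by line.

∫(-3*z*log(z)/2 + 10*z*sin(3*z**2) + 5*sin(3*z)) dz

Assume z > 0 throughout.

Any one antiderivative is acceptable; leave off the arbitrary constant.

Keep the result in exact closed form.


Step 1. Rewrite: now ∫(-3*z*log(z)/2) dz + ∫(10*z*sin(3*z**2)) dz + ∫(5*sin(3*z)) dz.
Step 2. Substitute u = z**2, turning ∫(10*z*sin(3*z**2)) dz into ∫(5*sin(3*u)) du: now ∫(-3*z*log(z)/2) dz + ∫(5*sin(3*u)) du + ∫(5*sin(3*z)) dz.
Step 3. Evaluate the standard form: now -5*cos(3*u)/3 + ∫(-3*z*log(z)/2) dz + ∫(5*sin(3*z)) dz.
Step 4. Substitute back u = z**2: now -5*cos(3*z**2)/3 + ∫(-3*z*log(z)/2) dz + ∫(5*sin(3*z)) dz.
Step 5. Evaluate the standard form: now -5*cos(3*z)/3 - 5*cos(3*z**2)/3 + ∫(-3*z*log(z)/2) dz.
Step 6. Integrate ∫(-3*z*log(z)/2) dz by parts with u = log(z), dv = (-3*z/2) dz, so v = -3*z**2/4 [assuming z > 0]: now -3*z**2*log(z)/4 - 5*cos(3*z)/3 - 5*cos(3*z**2)/3 + ∫(3*z/4) dz.
Step 7. Evaluate the standard form: now -3*z**2*log(z)/4 + 3*z**2/8 - 5*cos(3*z)/3 - 5*cos(3*z**2)/3.
Answer: -3*z**2*log(z)/4 + 3*z**2/8 - 5*cos(3*z)/3 - 5*cos(3*z**2)/3.


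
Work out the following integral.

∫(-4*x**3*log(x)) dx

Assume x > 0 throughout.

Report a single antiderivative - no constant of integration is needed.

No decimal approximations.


Answer: -x**4*log(x) + x**4/4.


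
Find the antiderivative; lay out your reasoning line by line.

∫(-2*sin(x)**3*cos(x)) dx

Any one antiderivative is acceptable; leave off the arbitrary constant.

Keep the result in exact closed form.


Step 1. Substitute u = sin(x), turning ∫(-2*sin(x)**3*cos(x)) dx into ∫(-2*u**3) du: now ∫(-2*u**3) du.
Step 2. Evaluate the standard form: now -u**4/2.
Step 3. Substitute back u = sin(x): now -sin(x)**4/2.
Answer: -sin(x)**4/2.


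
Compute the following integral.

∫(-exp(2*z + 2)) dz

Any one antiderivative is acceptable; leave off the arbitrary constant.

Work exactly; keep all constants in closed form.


Answer: -exp(2*z + 2)/2.


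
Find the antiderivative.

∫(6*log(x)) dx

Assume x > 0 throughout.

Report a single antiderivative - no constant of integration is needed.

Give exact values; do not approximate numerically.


Answer: 6*x*log(x) - 6*x.


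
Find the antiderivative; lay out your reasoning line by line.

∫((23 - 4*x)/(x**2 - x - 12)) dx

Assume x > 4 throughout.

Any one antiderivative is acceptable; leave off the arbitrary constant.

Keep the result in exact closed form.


Step 1. Decompose ∫((23 - 4*x)/(x**2 - x - 12)) dx by partial fractions, (23 - 4*x)/(x**2 - x - 12) = -5/(x + 3) + 1/(x - 4): now ∫(1/(x - 4)) dx + ∫(-5/(x + 3)) dx.
Step 2. Evaluate the standard form [assuming x > 4]: now log(x - 4) + ∫(-5/(x + 3)) dx.
Step 3. Evaluate the standard form [assuming x > -3]: now log(x - 4) - 5*log(x + 3).
Answer: log(x - 4) - 5*log(x + 3).


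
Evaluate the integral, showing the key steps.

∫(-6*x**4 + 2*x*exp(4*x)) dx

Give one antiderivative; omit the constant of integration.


Step 1. Rewrite: now ∫(-6*x**4) dx + ∫(2*x*exp(4*x)) dx.
Step 2. Evaluate the standard form: now -6*x**5/5 + ∫(2*x*exp(4*x)) dx.
Step 3. Integrate ∫(2*x*exp(4*x)) dx by parts with u = x, dv = (2*exp(4*x)) dx, so v = exp(4*x)/2: now -6*x**5/5 + x*exp(4*x)/2 + ∫(-exp(4*x)/2) dx.
Step 4. Evaluate the standard form: now -6*x**5/5 + x*exp(4*x)/2 - exp(4*x)/8.
Answer: -6*x**5/5 + x*exp(4*x)/2 - exp(4*x)/8.


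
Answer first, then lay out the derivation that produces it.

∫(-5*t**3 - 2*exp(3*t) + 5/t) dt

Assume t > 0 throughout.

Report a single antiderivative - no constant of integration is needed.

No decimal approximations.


The answer is -5*t**4/4 - 2*exp(3*t)/3 + 5*log(t).
Step 1. Rewrite: now ∫(5/t) dt + ∫(-5*t**3) dt + ∫(-2*exp(3*t)) dt.
Step 2. Evaluate the standard form: now -5*t**4/4 + ∫(5/t) dt + ∫(-2*exp(3*t)) dt.
Step 3. Evaluate the standard form: now -5*t**4/4 - 2*exp(3*t)/3 + ∫(5/t) dt.
Step 4. Evaluate the standard form [assuming t > 0]: now -5*t**4/4 - 2*exp(3*t)/3 + 5*log(t).
Answer: -5*t**4/4 - 2*exp(3*t)/3 + 5*log(t).


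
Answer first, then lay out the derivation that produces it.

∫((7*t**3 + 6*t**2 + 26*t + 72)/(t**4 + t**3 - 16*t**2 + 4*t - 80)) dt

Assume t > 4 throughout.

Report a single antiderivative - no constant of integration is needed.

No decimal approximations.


The answer is 4*log(t - 4) + 3*log(t + 5) - atan(t/2).
Step 1. Decompose ∫((7*t**3 + 6*t**2 + 26*t + 72)/(t**4 + t**3 - 16*t**2 + 4*t - 80)) dt by partial fractions, (7*t**3 + 6*t**2 + 26*t + 72)/(t**4 + t**3 - 16*t**2 + 4*t - 80) = -2/(t**2 + 4) + 3/(t + 5) + 4/(t - 4): now ∫(4/(t - 4)) dt + ∫(3/(t + 5)) dt + ∫(-2/(t**2 + 4)) dt.
Step 2. Evaluate the standard form [assuming t > 4]: now 4*log(t - 4) + ∫(3/(t + 5)) dt + ∫(-2/(t**2 + 4)) dt.
Step 3. Evaluate the standard form [assuming t > -5]: now 4*log(t - 4) + 3*log(t + 5) + ∫(-2/(t**2 + 4)) dt.
Step 4. Evaluate the standard form: now 4*log(t - 4) + 3*log(t + 5) - atan(t/2).
Answer: 4*log(t - 4) + 3*log(t + 5) - atan(t/2).


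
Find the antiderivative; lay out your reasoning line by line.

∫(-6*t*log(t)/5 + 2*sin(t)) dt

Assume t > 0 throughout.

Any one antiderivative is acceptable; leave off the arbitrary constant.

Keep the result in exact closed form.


Step 1. Rewrite: now ∫(-6*t*log(t)/5) dt + ∫(2*sin(t)) dt.
Step 2. Evaluate the standard form: now -2*cos(t) + ∫(-6*t*log(t)/5) dt.
Step 3. Integrate ∫(-6*t*log(t)/5) dt by parts with u = log(t), dv = (-6*t/5) dt, so v = -3*t**2/5 [assuming t > 0]: now -3*t**2*log(t)/5 - 2*cos(t) + ∫(3*t/5) dt.
Step 4. Evaluate the standard form: now -3*t**2*log(t)/5 + 3*t**2/10 - 2*cos(t).
Answer: -3*t**2*log(t)/5 + 3*t**2/10 - 2*cos(t).


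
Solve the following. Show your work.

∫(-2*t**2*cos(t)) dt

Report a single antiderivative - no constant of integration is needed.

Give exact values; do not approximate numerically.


Step 1. Integrate ∫(-2*t**2*cos(t)) dt by parts with u = t**2, dv = (-2*cos(t)) dt, so v = -2*sin(t): now -2*t**2*sin(t) + ∫(4*t*sin(t)) dt.
Step 2. Integrate ∫(4*t*sin(t)) dt by parts with u = t, dv = (4*sin(t)) dt, so v = -4*cos(t): now -2*t**2*sin(t) - 4*t*cos(t) + ∫(4*cos(t)) dt.
Step 3. Evaluate the standard form: now -2*t**2*sin(t) - 4*t*cos(t) + 4*sin(t).
Answer: -2*t**2*sin(t) - 4*t*cos(t) + 4*sin(t).


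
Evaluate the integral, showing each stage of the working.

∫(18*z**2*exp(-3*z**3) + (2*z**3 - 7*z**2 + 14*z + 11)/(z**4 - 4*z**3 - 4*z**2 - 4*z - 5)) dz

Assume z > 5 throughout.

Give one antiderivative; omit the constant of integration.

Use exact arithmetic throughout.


Step 1. Rewrite: now ∫(18*z**2*exp(-3*z**3)) dz + ∫((2*z**3 - 7*z**2 + 14*z + 11)/(z**4 - 4*z**3 - 4*z**2 - 4*z - 5)) dz.
Step 2. Substitute u = z**3, turning ∫(18*z**2*exp(-3*z**3)) dz into ∫(6*exp(-3*u)) du: now ∫((2*z**3 - 7*z**2 + 14*z + 11)/(z**4 - 4*z**3 - 4*z**2 - 4*z - 5)) dz + ∫(6*exp(-3*u)) du.
Step 3. Evaluate the standard form: now ∫((2*z**3 - 7*z**2 + 14*z + 11)/(z**4 - 4*z**3 - 4*z**2 - 4*z - 5)) dz - 2*exp(-3*u).
Step 4. Substitute back u = z**3: now ∫((2*z**3 - 7*z**2 + 14*z + 11)/(z**4 - 4*z**3 - 4*z**2 - 4*z - 5)) dz - 2*exp(-3*z**3).
Step 5. Decompose ∫((2*z**3 - 7*z**2 + 14*z + 11)/(z**4 - 4*z**3 - 4*z**2 - 4*z - 5)) dz by partial fractions, (2*z**3 - 7*z**2 + 14*z + 11)/(z**4 - 4*z**3 - 4*z**2 - 4*z - 5) = -3/(z**2 + 1) + 1/(z + 1) + 1/(z - 5): now ∫(1/(z - 5)) dz + ∫(1/(z + 1)) dz + ∫(-3/(z**2 + 1)) dz - 2*exp(-3*z**3).
Step 6. Evaluate the standard form [assuming z > -1]: now log(z + 1) + ∫(1/(z - 5)) dz + ∫(-3/(z**2 + 1)) dz - 2*exp(-3*z**3).
Step 7. Evaluate the standard form [assuming z > 5]: now log(z - 5) + log(z + 1) + ∫(-3/(z**2 + 1)) dz - 2*exp(-3*z**3).
Step 8. Evaluate the standard form: now log(z - 5) + log(z + 1) - 3*atan(z) - 2*exp(-3*z**3).
Answer: log(z - 5) + log(z + 1) - 3*atan(z) - 2*exp(-3*z**3).


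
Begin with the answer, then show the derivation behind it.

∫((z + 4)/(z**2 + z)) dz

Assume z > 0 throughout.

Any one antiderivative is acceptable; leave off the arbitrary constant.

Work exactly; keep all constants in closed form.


The answer is 4*log(z) - 3*log(z + 1).
Step 1. Decompose ∫((z + 4)/(z**2 + z)) dz by partial fractions, (z + 4)/(z**2 + z) = -3/(z + 1) + 4/z: now ∫(4/z) dz + ∫(-3/(z + 1)) dz.
Step 2. Evaluate the standard form [assuming z > 0]: now 4*log(z) + ∫(-3/(z + 1)) dz.
Step 3. Evaluate the standard form [assuming z > -1]: now 4*log(z) - 3*log(z + 1).
Answer: 4*log(z) - 3*log(z + 1).


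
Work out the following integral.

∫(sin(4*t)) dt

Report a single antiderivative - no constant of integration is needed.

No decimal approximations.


Answer: -cos(4*t)/4.


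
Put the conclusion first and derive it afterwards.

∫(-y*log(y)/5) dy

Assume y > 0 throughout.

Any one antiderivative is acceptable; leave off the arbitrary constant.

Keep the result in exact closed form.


The answer is -y**2*log(y)/10 + y**2/20.
Step 1. Integrate ∫(-y*log(y)/5) dy by parts with u = log(y), dv = (-y/5) dy, so v = -y**2/10 [assuming y > 0]: now -y**2*log(y)/10 + ∫(y/10) dy.
Step 2. Evaluate the standard form: now -y**2*log(y)/10 + y**2/20.
Answer: -y**2*log(y)/10 + y**2/20.


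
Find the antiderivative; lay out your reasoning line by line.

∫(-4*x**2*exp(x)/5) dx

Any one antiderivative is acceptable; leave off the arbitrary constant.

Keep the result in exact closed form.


Step 1. Integrate ∫(-4*x**2*exp(x)/5) dx by parts with u = x**2, dv = (-4*exp(x)/5) dx, so v = -4*exp(x)/5: now -4*x**2*exp(x)/5 + ∫(8*x*exp(x)/5) dx.
Step 2. Integrate ∫(8*x*exp(x)/5) dx by parts with u = x, dv = (8*exp(x)/5) dx, so v = 8*exp(x)/5: now -4*x**2*exp(x)/5 + 8*x*exp(x)/5 + ∫(-8*exp(x)/5) dx.
Step 3. Evaluate the standard form: now -4*x**2*exp(x)/5 + 8*x*exp(x)/5 - 8*exp(x)/5.
Answer: -4*x**2*exp(x)/5 + 8*x*exp(x)/5 - 8*exp(x)/5.


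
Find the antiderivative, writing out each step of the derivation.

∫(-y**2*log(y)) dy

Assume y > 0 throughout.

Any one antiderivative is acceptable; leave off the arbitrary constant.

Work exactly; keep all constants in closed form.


Step 1. Integrate ∫(-y**2*log(y)) dy by parts with u = log(y), dv = (-y**2) dy, so v = -y**3/3 [assuming y > 0]: now -y**3*log(y)/3 + ∫(y**2/3) dy.
Step 2. Evaluate the standard form: now -y**3*log(y)/3 + y**3/9.
Answer: -y**3*log(y)/3 + y**3/9.


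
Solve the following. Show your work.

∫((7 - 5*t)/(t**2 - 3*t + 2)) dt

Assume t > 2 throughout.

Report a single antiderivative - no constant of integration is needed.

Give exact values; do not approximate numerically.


Step 1. Decompose ∫((7 - 5*t)/(t**2 - 3*t + 2)) dt by partial fractions, (7 - 5*t)/(t**2 - 3*t + 2) = -2/(t - 1) - 3/(t - 2): now ∫(-3/(t - 2)) dt + ∫(-2/(t - 1)) dt.
Step 2. Evaluate the standard form [assuming t > 2]: now -3*log(t - 2) + ∫(-2/(t - 1)) dt.
Step 3. Evaluate the standard form [assuming t > 1]: now -3*log(t - 2) - 2*log(t - 1).
Answer: -3*log(t - 2) - 2*log(t - 1).


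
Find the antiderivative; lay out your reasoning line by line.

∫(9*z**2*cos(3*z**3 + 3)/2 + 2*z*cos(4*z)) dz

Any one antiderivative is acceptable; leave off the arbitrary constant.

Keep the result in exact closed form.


Step 1. Rewrite: now ∫(2*z*cos(4*z)) dz + ∫(9*z**2*cos(3*z**3 + 3)/2) dz.
Step 2. Substitute u = z**3 + 1, turning ∫(9*z**2*cos(3*z**3 + 3)/2) dz into ∫(3*cos(3*u)/2) du: now ∫(2*z*cos(4*z)) dz + ∫(3*cos(3*u)/2) du.
Step 3. Evaluate the standard form: now sin(3*u)/2 + ∫(2*z*cos(4*z)) dz.
Step 4. Substitute back u = z**3 + 1: now sin(3*z**3 + 3)/2 + ∫(2*z*cos(4*z)) dz.
Step 5. Integrate ∫(2*z*cos(4*z)) dz by parts with u = z, dv = (2*cos(4*z)) dz, so v = sin(4*z)/2: now z*sin(4*z)/2 + sin(3*z**3 + 3)/2 + ∫(-sin(4*z)/2) dz.
Step 6. Evaluate the standard form: now z*sin(4*z)/2 + sin(3*z**3 + 3)/2 + cos(4*z)/8.
Answer: z*sin(4*z)/2 + sin(3*z**3 + 3)/2 + cos(4*z)/8.


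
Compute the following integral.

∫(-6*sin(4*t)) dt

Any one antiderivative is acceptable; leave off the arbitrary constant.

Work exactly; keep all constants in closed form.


Answer: 3*cos(4*t)/2.


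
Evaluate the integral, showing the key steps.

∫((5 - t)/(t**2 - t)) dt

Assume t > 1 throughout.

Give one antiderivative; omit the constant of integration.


Step 1. Decompose ∫((5 - t)/(t**2 - t)) dt by partial fractions, (5 - t)/(t**2 - t) = 4/(t - 1) - 5/t: now ∫(-5/t) dt + ∫(4/(t - 1)) dt.
Step 2. Evaluate the standard form [assuming t > 0]: now -5*log(t) + ∫(4/(t - 1)) dt.
Step 3. Evaluate the standard form [assuming t > 1]: now -5*log(t) + 4*log(t - 1).
Answer: -5*log(t) + 4*log(t - 1).


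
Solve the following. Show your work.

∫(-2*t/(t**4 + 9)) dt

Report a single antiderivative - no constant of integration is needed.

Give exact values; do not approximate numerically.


Step 1. Substitute u = t**2, turning ∫(-2*t/(t**4 + 9)) dt into ∫(-1/(u**2 + 9)) du: now ∫(-1/(u**2 + 9)) du.
Step 2. Evaluate the standard form: now -atan(u/3)/3.
Step 3. Substitute back u = t**2: now -atan(t**2/3)/3.
Answer: -atan(t**2/3)/3.


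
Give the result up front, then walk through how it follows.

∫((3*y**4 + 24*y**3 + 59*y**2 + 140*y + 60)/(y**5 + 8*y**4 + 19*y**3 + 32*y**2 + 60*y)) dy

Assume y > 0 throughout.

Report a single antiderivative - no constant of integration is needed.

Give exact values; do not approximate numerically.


The answer is log(y) + 3*log(y + 3) - log(y + 5) + 2*atan(y/2).
Step 1. Decompose ∫((3*y**4 + 24*y**3 + 59*y**2 + 140*y + 60)/(y**5 + 8*y**4 + 19*y**3 + 32*y**2 + 60*y)) dy by partial fractions, (3*y**4 + 24*y**3 + 59*y**2 + 140*y + 60)/(y**5 + 8*y**4 + 19*y**3 + 32*y**2 + 60*y) = 4/(y**2 + 4) - 1/(y + 5) + 3/(y + 3) + 1/y: now ∫(1/y) dy + ∫(3/(y + 3)) dy + ∫(-1/(y + 5)) dy + ∫(4/(y**2 + 4)) dy.
Step 2. Evaluate the standard form [assuming y > 0]: now log(y) + ∫(3/(y + 3)) dy + ∫(-1/(y + 5)) dy + ∫(4/(y**2 + 4)) dy.
Step 3. Evaluate the standard form [assuming y > -5]: now log(y) - log(y + 5) + ∫(3/(y + 3)) dy + ∫(4/(y**2 + 4)) dy.
Step 4. Evaluate the standard form [assuming y > -3]: now log(y) + 3*log(y + 3) - log(y + 5) + ∫(4/(y**2 + 4)) dy.
Step 5. Evaluate the standard form: now log(y) + 3*log(y + 3) - log(y + 5) + 2*atan(y/2).
Answer: log(y) + 3*log(y + 3) - log(y + 5) + 2*atan(y/2).


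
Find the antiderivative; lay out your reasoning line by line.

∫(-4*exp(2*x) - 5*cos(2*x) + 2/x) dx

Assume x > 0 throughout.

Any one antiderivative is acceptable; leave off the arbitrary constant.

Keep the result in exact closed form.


Step 1. Rewrite: now ∫(2/x) dx + ∫(-4*exp(2*x)) dx + ∫(-5*cos(2*x)) dx.
Step 2. Evaluate the standard form: now -5*sin(2*x)/2 + ∫(2/x) dx + ∫(-4*exp(2*x)) dx.
Step 3. Evaluate the standard form: now -2*exp(2*x) - 5*sin(2*x)/2 + ∫(2/x) dx.
Step 4. Evaluate the standard form [assuming x > 0]: now -2*exp(2*x) + 2*log(x) - 5*sin(2*x)/2.
Answer: -2*exp(2*x) + 2*log(x) - 5*sin(2*x)/2.


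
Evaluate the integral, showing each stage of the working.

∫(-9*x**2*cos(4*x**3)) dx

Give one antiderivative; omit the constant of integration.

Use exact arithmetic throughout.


Step 1. Substitute u = x**3, turning ∫(-9*x**2*cos(4*x**3)) dx into ∫(-3*cos(4*u)) du: now ∫(-3*cos(4*u)) du.
Step 2. Evaluate the standard form: now -3*sin(4*u)/4.
Step 3. Substitute back u = x**3: now -3*sin(4*x**3)/4.
Answer: -3*sin(4*x**3)/4.


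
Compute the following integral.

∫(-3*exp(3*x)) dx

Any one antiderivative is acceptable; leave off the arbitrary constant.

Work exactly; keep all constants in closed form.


Answer: -exp(3*x).


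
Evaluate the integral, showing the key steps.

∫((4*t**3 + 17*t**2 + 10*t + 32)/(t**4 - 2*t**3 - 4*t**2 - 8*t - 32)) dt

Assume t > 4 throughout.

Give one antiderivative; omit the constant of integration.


Step 1. Decompose ∫((4*t**3 + 17*t**2 + 10*t + 32)/(t**4 - 2*t**3 - 4*t**2 - 8*t - 32)) dt by partial fractions, (4*t**3 + 17*t**2 + 10*t + 32)/(t**4 - 2*t**3 - 4*t**2 - 8*t - 32) = 3/(t**2 + 4) - 1/(t + 2) + 5/(t - 4): now ∫(5/(t - 4)) dt + ∫(-1/(t + 2)) dt + ∫(3/(t**2 + 4)) dt.
Step 2. Evaluate the standard form [assuming t > 4]: now 5*log(t - 4) + ∫(-1/(t + 2)) dt + ∫(3/(t**2 + 4)) dt.
Step 3. Evaluate the standard form [assuming t > -2]: now 5*log(t - 4) - log(t + 2) + ∫(3/(t**2 + 4)) dt.
Step 4. Evaluate the standard form: now 5*log(t - 4) - log(t + 2) + 3*atan(t/2)/2.
Answer: 5*log(t - 4) - log(t + 2) + 3*atan(t/2)/2.


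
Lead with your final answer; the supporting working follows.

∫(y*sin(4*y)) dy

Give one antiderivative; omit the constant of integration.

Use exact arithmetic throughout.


The answer is -y*cos(4*y)/4 + sin(4*y)/16.
Step 1. Integrate ∫(y*sin(4*y)) dy by parts with u = y, dv = (sin(4*y)) dy, so v = -cos(4*y)/4: now -y*cos(4*y)/4 + ∫(cos(4*y)/4) dy.
Step 2. Evaluate the standard form: now -y*cos(4*y)/4 + sin(4*y)/16.
Answer: -y*cos(4*y)/4 + sin(4*y)/16.


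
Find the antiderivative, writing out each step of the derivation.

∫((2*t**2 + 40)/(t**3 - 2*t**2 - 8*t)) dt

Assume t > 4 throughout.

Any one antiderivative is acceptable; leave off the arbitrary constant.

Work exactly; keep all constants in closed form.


Step 1. Decompose ∫((2*t**2 + 40)/(t**3 - 2*t**2 - 8*t)) dt by partial fractions, (2*t**2 + 40)/(t**3 - 2*t**2 - 8*t) = 4/(t + 2) + 3/(t - 4) - 5/t: now ∫(-5/t) dt + ∫(3/(t - 4)) dt + ∫(4/(t + 2)) dt.
Step 2. Evaluate the standard form [assuming t > 0]: now -5*log(t) + ∫(3/(t - 4)) dt + ∫(4/(t + 2)) dt.
Step 3. Evaluate the standard form [assuming t > -2]: now -5*log(t) + 4*log(t + 2) + ∫(3/(t - 4)) dt.
Step 4. Evaluate the standard form [assuming t > 4]: now -5*log(t) + 3*log(t - 4) + 4*log(t + 2).
Answer: -5*log(t) + 3*log(t - 4) + 4*log(t + 2).


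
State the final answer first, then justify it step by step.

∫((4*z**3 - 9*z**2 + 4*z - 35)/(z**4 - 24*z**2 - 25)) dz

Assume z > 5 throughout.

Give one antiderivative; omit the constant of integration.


The answer is log(z - 5) + 3*log(z + 5) + atan(z).
Step 1. Decompose ∫((4*z**3 - 9*z**2 + 4*z - 35)/(z**4 - 24*z**2 - 25)) dz by partial fractions, (4*z**3 - 9*z**2 + 4*z - 35)/(z**4 - 24*z**2 - 25) = 1/(z**2 + 1) + 3/(z + 5) + 1/(z - 5): now ∫(1/(z - 5)) dz + ∫(3/(z + 5)) dz + ∫(1/(z**2 + 1)) dz.
Step 2. Evaluate the standard form [assuming z > -5]: now 3*log(z + 5) + ∫(1/(z - 5)) dz + ∫(1/(z**2 + 1)) dz.
Step 3. Evaluate the standard form [assuming z > 5]: now log(z - 5) + 3*log(z + 5) + ∫(1/(z**2 + 1)) dz.
Step 4. Evaluate the standard form: now log(z - 5) + 3*log(z + 5) + atan(z).
Answer: log(z - 5) + 3*log(z + 5) + atan(z).


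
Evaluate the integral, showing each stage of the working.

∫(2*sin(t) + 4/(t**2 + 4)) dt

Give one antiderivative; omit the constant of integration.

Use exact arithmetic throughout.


Step 1. Rewrite: now ∫(4/(t**2 + 4)) dt + ∫(2*sin(t)) dt.
Step 2. Evaluate the standard form: now -2*cos(t) + ∫(4/(t**2 + 4)) dt.
Step 3. Evaluate the standard form: now -2*cos(t) + 2*atan(t/2).
Answer: -2*cos(t) + 2*atan(t/2).


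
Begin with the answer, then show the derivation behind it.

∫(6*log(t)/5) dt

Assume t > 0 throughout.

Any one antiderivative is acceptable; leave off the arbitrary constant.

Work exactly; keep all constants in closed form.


The answer is 6*t*log(t)/5 - 6*t/5.
Step 1. Integrate ∫(6*log(t)/5) dt by parts with u = log(t), dv = (6/5) dt, so v = 6*t/5 [assuming t > 0]: now 6*t*log(t)/5 + ∫(-6/5) dt.
Step 2. Evaluate the standard form: now 6*t*log(t)/5 - 6*t/5.
Answer: 6*t*log(t)/5 - 6*t/5.
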